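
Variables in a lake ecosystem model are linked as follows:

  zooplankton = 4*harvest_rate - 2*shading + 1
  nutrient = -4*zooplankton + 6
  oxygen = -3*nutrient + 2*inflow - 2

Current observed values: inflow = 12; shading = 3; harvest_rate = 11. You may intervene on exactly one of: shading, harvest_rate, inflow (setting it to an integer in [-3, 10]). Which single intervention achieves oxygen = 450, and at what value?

set inflow = 1

Intervening on shading: oxygen = -24*shading + 544. Reaching 450 requires shading = 47/12, not an integer.
Intervening on harvest_rate: oxygen = 48*harvest_rate - 56. Reaching 450 requires harvest_rate = 253/24, not an integer.
Intervening on inflow: with other inputs at their observed values, oxygen = 2*inflow + 448. Solving for 450 gives inflow = 1, within [-3, 10].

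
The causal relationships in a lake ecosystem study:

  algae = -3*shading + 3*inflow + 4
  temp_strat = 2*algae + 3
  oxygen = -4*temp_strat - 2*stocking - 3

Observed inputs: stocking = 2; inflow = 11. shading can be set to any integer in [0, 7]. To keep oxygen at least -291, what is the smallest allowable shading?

shading = 1

Substituting into the algae equation gives algae = -3*shading + 37.
This gives temp_strat = -6*shading + 77.
Substituting into the oxygen equation gives oxygen = 24*shading - 315.
Require 24*shading - 315 ≥ -291, so shading ≥ 1.
The smallest integer in [0, 7] satisfying this is 1.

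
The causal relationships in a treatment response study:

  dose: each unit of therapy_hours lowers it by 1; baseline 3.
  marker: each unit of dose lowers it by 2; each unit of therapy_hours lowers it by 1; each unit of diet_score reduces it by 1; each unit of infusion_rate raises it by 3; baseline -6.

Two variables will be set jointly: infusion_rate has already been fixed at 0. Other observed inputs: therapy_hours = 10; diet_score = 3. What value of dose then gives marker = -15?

dose = -2

With infusion_rate held at 0:
Intervening on dose fixes its value directly, overriding its dependence on therapy_hours.
Substituting into the marker equation gives marker = -2*dose - 19.
Solve -2*dose - 19 = -15: dose = (-15 + 19) / -2 = -2.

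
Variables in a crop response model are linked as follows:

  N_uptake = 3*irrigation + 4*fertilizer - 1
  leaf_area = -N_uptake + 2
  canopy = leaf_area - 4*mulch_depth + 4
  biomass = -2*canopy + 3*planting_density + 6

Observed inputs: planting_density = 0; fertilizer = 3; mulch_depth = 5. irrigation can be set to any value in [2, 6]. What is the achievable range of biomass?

68 to 92

Substituting into the N_uptake equation gives N_uptake = 3*irrigation + 11.
So leaf_area = -3*irrigation - 9.
So canopy = -3*irrigation - 25.
Substituting into the biomass equation gives biomass = 6*irrigation + 56.
Linear in irrigation, so extremes are at the endpoints: irrigation = 2 gives biomass = 68; irrigation = 6 gives biomass = 92.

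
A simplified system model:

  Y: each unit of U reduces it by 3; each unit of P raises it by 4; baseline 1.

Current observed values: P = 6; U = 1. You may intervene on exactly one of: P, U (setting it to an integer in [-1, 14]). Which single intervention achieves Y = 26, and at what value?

Intervening on P: with other inputs at their observed values, Y = 4*P - 2. Solving for 26 gives P = 7, within [-1, 14].
Intervening on U: Y = -3*U + 25. Reaching 26 requires U = -1/3, not an integer.

set P = 7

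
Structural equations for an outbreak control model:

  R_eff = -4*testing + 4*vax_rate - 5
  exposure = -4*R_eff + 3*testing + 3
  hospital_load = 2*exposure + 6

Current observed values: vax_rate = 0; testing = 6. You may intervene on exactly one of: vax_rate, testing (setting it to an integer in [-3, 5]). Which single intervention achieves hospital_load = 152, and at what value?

Intervening on vax_rate: with other inputs at their observed values, hospital_load = -32*vax_rate + 280. Solving for 152 gives vax_rate = 4, within [-3, 5].
Intervening on testing: hospital_load = 38*testing + 52. Reaching 152 requires testing = 50/19, not an integer.

set vax_rate = 4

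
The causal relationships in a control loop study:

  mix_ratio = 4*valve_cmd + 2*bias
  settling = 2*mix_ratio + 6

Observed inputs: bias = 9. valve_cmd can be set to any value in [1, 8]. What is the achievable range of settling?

Substituting into the mix_ratio equation gives mix_ratio = 4*valve_cmd + 18.
settling becomes 8*valve_cmd + 42.
Linear in valve_cmd, so extremes are at the endpoints: valve_cmd = 1 gives settling = 50; valve_cmd = 8 gives settling = 106.

50 to 106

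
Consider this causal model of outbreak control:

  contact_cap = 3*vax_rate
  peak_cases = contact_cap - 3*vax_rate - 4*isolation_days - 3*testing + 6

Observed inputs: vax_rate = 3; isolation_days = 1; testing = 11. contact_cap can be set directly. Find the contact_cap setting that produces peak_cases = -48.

contact_cap = -8

Intervening on contact_cap fixes its value directly, overriding its dependence on vax_rate.
Substituting into the peak_cases equation gives peak_cases = contact_cap - 40.
Solve contact_cap - 40 = -48: contact_cap = (-48 + 40) / 1 = -8.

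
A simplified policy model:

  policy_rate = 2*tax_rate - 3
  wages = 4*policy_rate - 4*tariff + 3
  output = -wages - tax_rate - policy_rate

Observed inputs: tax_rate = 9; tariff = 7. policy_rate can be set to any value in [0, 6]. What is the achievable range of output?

-14 to 16

Intervening on policy_rate fixes its value directly, overriding its dependence on tax_rate.
Substituting into the wages equation gives wages = 4*policy_rate - 25.
Substituting into the output equation gives output = -5*policy_rate + 16.
Linear in policy_rate, so extremes are at the endpoints: policy_rate = 0 gives output = 16; policy_rate = 6 gives output = -14.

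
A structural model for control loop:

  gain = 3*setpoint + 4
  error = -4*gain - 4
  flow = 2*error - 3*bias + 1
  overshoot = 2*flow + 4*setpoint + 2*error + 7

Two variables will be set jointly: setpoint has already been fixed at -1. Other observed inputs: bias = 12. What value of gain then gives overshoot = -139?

gain = 2

With setpoint held at -1:
Intervening on gain fixes its value directly, overriding its dependence on setpoint.
Substituting into the flow equation gives flow = -8*gain - 43.
So overshoot = -24*gain - 91.
Solve -24*gain - 91 = -139: gain = (-139 + 91) / -24 = 2.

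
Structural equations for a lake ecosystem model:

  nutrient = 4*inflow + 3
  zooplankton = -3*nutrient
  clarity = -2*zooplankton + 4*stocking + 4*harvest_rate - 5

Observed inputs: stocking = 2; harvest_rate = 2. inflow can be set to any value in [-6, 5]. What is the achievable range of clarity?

Substituting into the zooplankton equation gives zooplankton = -12*inflow - 9.
Substituting into the clarity equation gives clarity = 24*inflow + 29.
Linear in inflow, so extremes are at the endpoints: inflow = -6 gives clarity = -115; inflow = 5 gives clarity = 149.

-115 to 149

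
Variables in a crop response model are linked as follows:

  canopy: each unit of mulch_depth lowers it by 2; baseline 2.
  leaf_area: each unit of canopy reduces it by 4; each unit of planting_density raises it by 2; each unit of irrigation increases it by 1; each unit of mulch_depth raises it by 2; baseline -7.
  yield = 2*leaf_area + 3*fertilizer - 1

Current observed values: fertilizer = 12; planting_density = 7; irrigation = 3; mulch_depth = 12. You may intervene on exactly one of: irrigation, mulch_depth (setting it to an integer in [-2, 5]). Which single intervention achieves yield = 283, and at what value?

Intervening on irrigation: with other inputs at their observed values, yield = 2*irrigation + 273. Solving for 283 gives irrigation = 5, within [-2, 5].
Intervening on mulch_depth: yield = 20*mulch_depth + 39. Reaching 283 requires mulch_depth = 61/5, not an integer.

set irrigation = 5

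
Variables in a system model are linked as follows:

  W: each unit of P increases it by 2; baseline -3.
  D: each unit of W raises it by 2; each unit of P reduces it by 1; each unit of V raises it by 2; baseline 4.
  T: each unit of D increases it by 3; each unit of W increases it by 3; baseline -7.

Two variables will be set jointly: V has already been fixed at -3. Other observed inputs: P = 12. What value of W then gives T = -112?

With V held at -3:
Intervening on W fixes its value directly, overriding its dependence on P.
Substituting into the D equation gives D = 2*W - 14.
Substituting into the T equation gives T = 9*W - 49.
Solve 9*W - 49 = -112: W = (-112 + 49) / 9 = -7.

W = -7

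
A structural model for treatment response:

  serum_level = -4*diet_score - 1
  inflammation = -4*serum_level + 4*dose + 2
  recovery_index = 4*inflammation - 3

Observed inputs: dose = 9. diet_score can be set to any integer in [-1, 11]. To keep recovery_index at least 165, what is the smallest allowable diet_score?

diet_score = 0

Substituting into the inflammation equation gives inflammation = 16*diet_score + 42.
This gives recovery_index = 64*diet_score + 165.
Require 64*diet_score + 165 ≥ 165, so diet_score ≥ 0.
The smallest integer in [-1, 11] satisfying this is 0.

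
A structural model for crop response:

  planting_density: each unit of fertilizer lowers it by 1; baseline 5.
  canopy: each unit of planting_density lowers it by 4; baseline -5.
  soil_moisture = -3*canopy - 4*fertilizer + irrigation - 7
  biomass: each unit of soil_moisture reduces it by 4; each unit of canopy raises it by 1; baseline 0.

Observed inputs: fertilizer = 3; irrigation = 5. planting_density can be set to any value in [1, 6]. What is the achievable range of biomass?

-321 to -61

Intervening on planting_density fixes its value directly, overriding its dependence on fertilizer.
Substituting into the soil_moisture equation gives soil_moisture = 12*planting_density + 1.
So biomass = -52*planting_density - 9.
Linear in planting_density, so extremes are at the endpoints: planting_density = 1 gives biomass = -61; planting_density = 6 gives biomass = -321.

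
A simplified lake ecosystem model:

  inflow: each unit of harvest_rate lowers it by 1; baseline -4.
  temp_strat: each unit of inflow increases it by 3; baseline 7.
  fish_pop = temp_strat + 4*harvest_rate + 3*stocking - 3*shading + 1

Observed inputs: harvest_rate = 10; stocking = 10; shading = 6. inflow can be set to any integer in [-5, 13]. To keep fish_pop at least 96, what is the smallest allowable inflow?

Intervening on inflow fixes its value directly, overriding its dependence on harvest_rate.
Substituting into the fish_pop equation gives fish_pop = 3*inflow + 60.
Require 3*inflow + 60 ≥ 96, so inflow ≥ 12.
The smallest integer in [-5, 13] satisfying this is 12.

inflow = 12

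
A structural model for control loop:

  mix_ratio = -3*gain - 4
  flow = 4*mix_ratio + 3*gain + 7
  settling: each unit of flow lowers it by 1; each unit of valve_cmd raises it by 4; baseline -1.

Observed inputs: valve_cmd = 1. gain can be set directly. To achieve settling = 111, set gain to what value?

gain = 11

Substituting into the flow equation gives flow = -9*gain - 9.
settling becomes 9*gain + 12.
Solve 9*gain + 12 = 111: gain = (111 - 12) / 9 = 11.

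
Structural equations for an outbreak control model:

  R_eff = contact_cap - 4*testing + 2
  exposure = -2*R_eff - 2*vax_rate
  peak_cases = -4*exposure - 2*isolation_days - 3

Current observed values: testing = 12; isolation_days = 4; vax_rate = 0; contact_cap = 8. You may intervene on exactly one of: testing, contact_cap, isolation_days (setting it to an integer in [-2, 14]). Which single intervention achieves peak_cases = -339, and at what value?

Intervening on testing: peak_cases = -32*testing + 69. Reaching -339 requires testing = 51/4, not an integer.
Intervening on contact_cap: with other inputs at their observed values, peak_cases = 8*contact_cap - 379. Solving for -339 gives contact_cap = 5, within [-2, 14].
Intervening on isolation_days: peak_cases = -2*isolation_days - 307. Reaching -339 requires isolation_days = 16, outside [-2, 14].

set contact_cap = 5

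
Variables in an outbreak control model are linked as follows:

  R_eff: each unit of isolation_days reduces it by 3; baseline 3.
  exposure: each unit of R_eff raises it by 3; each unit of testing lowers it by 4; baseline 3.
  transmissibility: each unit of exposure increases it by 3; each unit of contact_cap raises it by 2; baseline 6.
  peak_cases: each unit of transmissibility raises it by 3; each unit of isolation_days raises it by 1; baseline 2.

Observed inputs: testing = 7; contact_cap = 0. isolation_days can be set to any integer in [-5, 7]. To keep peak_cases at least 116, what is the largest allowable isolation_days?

Substituting into the exposure equation gives exposure = -9*isolation_days - 16.
transmissibility becomes -27*isolation_days - 42.
Substituting into the peak_cases equation gives peak_cases = -80*isolation_days - 124.
Require -80*isolation_days - 124 ≥ 116, so isolation_days ≤ -3.
The largest integer in [-5, 7] satisfying this is -3.

isolation_days = -3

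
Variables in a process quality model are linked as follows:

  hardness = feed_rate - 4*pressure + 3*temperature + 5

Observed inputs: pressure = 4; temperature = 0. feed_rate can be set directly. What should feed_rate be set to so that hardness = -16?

feed_rate = -5

Substituting into the hardness equation gives hardness = feed_rate - 11.
Solve feed_rate - 11 = -16: feed_rate = (-16 + 11) / 1 = -5.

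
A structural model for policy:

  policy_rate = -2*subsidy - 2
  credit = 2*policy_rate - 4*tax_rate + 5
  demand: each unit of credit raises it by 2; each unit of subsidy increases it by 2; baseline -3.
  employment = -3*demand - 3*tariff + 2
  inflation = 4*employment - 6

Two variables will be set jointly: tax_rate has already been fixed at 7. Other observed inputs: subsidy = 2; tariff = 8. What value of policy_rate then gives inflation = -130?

policy_rate = 12

With tax_rate held at 7:
Intervening on policy_rate fixes its value directly, overriding its dependence on subsidy.
Substituting into the credit equation gives credit = 2*policy_rate - 23.
Substituting into the demand equation gives demand = 4*policy_rate - 45.
employment becomes -12*policy_rate + 113.
Substituting into the inflation equation gives inflation = -48*policy_rate + 446.
Solve -48*policy_rate + 446 = -130: policy_rate = (-130 - 446) / -48 = 12.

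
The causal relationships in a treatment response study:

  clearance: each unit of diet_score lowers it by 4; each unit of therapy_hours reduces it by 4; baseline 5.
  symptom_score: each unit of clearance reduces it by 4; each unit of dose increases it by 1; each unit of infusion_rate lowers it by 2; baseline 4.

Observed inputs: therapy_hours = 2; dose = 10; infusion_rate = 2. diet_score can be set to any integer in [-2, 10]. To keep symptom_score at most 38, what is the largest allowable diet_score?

diet_score = 1

Substituting into the clearance equation gives clearance = -4*diet_score - 3.
This gives symptom_score = 16*diet_score + 22.
Require 16*diet_score + 22 ≤ 38, so diet_score ≤ 1.
The largest integer in [-2, 10] satisfying this is 1.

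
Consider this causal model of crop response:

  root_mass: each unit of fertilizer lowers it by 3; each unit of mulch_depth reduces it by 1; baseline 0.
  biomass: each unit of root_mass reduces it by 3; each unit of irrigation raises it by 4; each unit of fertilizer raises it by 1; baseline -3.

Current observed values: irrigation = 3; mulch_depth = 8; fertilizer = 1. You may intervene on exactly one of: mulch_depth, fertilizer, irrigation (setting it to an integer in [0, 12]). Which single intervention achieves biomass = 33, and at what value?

Intervening on mulch_depth: biomass = 3*mulch_depth + 19. Reaching 33 requires mulch_depth = 14/3, not an integer.
Intervening on fertilizer: with other inputs at their observed values, biomass = 10*fertilizer + 33. Solving for 33 gives fertilizer = 0, within [0, 12].
Intervening on irrigation: biomass = 4*irrigation + 31. Reaching 33 requires irrigation = 1/2, not an integer.

set fertilizer = 0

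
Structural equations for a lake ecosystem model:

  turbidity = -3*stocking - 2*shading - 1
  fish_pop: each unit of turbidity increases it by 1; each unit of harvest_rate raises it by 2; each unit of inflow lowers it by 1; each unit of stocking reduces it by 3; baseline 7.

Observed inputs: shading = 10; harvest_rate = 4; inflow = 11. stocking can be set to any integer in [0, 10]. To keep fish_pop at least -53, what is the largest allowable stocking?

stocking = 6

Substituting into the turbidity equation gives turbidity = -3*stocking - 21.
Substituting into the fish_pop equation gives fish_pop = -6*stocking - 17.
Require -6*stocking - 17 ≥ -53, so stocking ≤ 6.
The largest integer in [0, 10] satisfying this is 6.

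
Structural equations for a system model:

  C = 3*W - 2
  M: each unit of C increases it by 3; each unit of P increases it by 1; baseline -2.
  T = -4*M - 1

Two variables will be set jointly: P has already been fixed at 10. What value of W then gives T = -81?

With P held at 10:
Substituting into the M equation gives M = 9*W + 2.
T becomes -36*W - 9.
Solve -36*W - 9 = -81: W = (-81 + 9) / -36 = 2.

W = 2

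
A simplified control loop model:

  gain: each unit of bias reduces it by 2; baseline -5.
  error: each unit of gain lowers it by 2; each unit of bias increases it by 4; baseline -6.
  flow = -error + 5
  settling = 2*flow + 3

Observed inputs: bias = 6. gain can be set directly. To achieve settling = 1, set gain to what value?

Intervening on gain fixes its value directly, overriding its dependence on bias.
Substituting into the error equation gives error = -2*gain + 18.
flow becomes 2*gain - 13.
settling becomes 4*gain - 23.
Solve 4*gain - 23 = 1: gain = (1 + 23) / 4 = 6.

gain = 6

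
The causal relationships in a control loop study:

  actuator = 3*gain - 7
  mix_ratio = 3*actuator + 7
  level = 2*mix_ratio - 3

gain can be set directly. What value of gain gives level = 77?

gain = 6

Substituting into the mix_ratio equation gives mix_ratio = 9*gain - 14.
This gives level = 18*gain - 31.
Solve 18*gain - 31 = 77: gain = (77 + 31) / 18 = 6.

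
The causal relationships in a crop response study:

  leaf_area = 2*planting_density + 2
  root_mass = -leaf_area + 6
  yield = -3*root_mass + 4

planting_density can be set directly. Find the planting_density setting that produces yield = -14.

planting_density = -1

Substituting into the root_mass equation gives root_mass = -2*planting_density + 4.
So yield = 6*planting_density - 8.
Solve 6*planting_density - 8 = -14: planting_density = (-14 + 8) / 6 = -1.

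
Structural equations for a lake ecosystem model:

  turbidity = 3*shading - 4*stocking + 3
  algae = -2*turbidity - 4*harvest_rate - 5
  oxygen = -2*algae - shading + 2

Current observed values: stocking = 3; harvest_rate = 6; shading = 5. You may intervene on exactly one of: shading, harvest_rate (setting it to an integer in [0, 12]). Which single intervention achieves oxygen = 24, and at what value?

Intervening on shading: with other inputs at their observed values, oxygen = 11*shading + 24. Solving for 24 gives shading = 0, within [0, 12].
Intervening on harvest_rate: oxygen = 8*harvest_rate + 31. Reaching 24 requires harvest_rate = -7/8, not an integer.

set shading = 0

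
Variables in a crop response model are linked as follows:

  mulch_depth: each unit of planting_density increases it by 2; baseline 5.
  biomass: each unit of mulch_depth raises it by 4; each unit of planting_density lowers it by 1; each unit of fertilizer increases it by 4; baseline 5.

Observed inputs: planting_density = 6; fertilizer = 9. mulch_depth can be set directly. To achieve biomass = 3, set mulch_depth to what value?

mulch_depth = -8

Intervening on mulch_depth fixes its value directly, overriding its dependence on planting_density.
Substituting into the biomass equation gives biomass = 4*mulch_depth + 35.
Solve 4*mulch_depth + 35 = 3: mulch_depth = (3 - 35) / 4 = -8.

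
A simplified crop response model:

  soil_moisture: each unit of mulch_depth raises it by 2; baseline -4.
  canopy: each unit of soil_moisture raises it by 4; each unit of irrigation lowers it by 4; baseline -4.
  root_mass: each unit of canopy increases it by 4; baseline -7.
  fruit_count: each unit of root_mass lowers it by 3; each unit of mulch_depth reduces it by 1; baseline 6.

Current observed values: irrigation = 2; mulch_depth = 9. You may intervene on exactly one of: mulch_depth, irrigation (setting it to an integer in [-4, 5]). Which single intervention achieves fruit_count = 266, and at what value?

Intervening on mulch_depth: with other inputs at their observed values, fruit_count = -97*mulch_depth + 363. Solving for 266 gives mulch_depth = 1, within [-4, 5].
Intervening on irrigation: fruit_count = 48*irrigation - 606. Reaching 266 requires irrigation = 109/6, not an integer.

set mulch_depth = 1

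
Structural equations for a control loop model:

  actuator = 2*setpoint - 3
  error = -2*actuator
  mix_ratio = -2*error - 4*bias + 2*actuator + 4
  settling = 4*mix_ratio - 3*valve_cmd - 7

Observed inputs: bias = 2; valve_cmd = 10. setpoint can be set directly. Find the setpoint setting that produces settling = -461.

setpoint = -7

Substituting into the error equation gives error = -4*setpoint + 6.
This gives mix_ratio = 12*setpoint - 22.
Substituting into the settling equation gives settling = 48*setpoint - 125.
Solve 48*setpoint - 125 = -461: setpoint = (-461 + 125) / 48 = -7.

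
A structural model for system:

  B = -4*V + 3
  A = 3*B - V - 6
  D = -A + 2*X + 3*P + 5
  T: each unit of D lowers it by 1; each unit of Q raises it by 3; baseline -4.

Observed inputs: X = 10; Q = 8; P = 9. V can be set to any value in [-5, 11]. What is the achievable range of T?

-172 to 36

Substituting into the A equation gives A = -13*V + 3.
This gives D = 13*V + 49.
This gives T = -13*V - 29.
Linear in V, so extremes are at the endpoints: V = -5 gives T = 36; V = 11 gives T = -172.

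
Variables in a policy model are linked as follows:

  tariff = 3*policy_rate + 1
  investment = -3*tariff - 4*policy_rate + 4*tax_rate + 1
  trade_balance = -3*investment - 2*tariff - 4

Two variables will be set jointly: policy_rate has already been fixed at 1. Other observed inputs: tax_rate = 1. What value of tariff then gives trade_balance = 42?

With policy_rate held at 1:
Intervening on tariff fixes its value directly, overriding its dependence on policy_rate.
Substituting into the investment equation gives investment = -3*tariff + 1.
trade_balance becomes 7*tariff - 7.
Solve 7*tariff - 7 = 42: tariff = (42 + 7) / 7 = 7.

tariff = 7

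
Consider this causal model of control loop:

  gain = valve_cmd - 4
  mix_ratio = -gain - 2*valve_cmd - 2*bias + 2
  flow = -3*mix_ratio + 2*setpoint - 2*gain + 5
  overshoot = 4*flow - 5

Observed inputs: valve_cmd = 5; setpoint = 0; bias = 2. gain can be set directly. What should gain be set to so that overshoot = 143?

Intervening on gain fixes its value directly, overriding its dependence on valve_cmd.
Substituting into the mix_ratio equation gives mix_ratio = -gain - 12.
So flow = gain + 41.
So overshoot = 4*gain + 159.
Solve 4*gain + 159 = 143: gain = (143 - 159) / 4 = -4.

gain = -4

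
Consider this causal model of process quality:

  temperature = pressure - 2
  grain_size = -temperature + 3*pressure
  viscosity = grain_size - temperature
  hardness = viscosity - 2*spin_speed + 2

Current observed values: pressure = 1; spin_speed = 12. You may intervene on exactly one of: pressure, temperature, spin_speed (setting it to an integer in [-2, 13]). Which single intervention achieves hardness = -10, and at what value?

set pressure = 8

Intervening on pressure: with other inputs at their observed values, hardness = pressure - 18. Solving for -10 gives pressure = 8, within [-2, 13].
Intervening on temperature: hardness = -2*temperature - 19. Reaching -10 requires temperature = -9/2, not an integer.
Intervening on spin_speed: hardness = -2*spin_speed + 7. Reaching -10 requires spin_speed = 17/2, not an integer.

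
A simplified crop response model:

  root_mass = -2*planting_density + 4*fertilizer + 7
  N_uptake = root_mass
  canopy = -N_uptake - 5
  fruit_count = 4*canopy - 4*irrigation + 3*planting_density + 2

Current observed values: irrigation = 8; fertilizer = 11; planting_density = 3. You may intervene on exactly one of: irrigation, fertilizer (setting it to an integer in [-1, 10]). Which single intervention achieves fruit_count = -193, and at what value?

set irrigation = 1

Intervening on irrigation: with other inputs at their observed values, fruit_count = -4*irrigation - 189. Solving for -193 gives irrigation = 1, within [-1, 10].
Intervening on fertilizer: fruit_count = -16*fertilizer - 45. Reaching -193 requires fertilizer = 37/4, not an integer.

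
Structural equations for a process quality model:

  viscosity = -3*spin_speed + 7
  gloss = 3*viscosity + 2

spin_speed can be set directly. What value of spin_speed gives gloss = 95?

Substituting into the gloss equation gives gloss = -9*spin_speed + 23.
Solve -9*spin_speed + 23 = 95: spin_speed = (95 - 23) / -9 = -8.

spin_speed = -8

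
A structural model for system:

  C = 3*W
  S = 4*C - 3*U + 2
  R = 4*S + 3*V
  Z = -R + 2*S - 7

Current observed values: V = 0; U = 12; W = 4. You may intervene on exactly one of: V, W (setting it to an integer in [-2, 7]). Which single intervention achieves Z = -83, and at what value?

Intervening on V: Z = -3*V - 35. Reaching -83 requires V = 16, outside [-2, 7].
Intervening on W: with other inputs at their observed values, Z = -24*W + 61. Solving for -83 gives W = 6, within [-2, 7].

set W = 6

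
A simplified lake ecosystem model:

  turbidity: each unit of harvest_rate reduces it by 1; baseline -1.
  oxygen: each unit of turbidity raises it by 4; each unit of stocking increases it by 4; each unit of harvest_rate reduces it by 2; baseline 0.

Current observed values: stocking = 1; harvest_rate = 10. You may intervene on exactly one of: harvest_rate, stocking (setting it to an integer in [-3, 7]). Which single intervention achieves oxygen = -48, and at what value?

Intervening on harvest_rate: oxygen = -6*harvest_rate. Reaching -48 requires harvest_rate = 8, outside [-3, 7].
Intervening on stocking: with other inputs at their observed values, oxygen = 4*stocking - 64. Solving for -48 gives stocking = 4, within [-3, 7].

set stocking = 4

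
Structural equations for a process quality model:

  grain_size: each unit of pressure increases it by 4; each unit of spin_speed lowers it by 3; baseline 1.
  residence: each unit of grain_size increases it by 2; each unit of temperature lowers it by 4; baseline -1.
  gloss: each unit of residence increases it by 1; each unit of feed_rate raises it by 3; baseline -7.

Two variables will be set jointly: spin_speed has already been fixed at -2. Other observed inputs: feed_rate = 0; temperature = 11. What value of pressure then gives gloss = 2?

pressure = 5

With spin_speed held at -2:
Substituting into the grain_size equation gives grain_size = 4*pressure + 7.
Substituting into the residence equation gives residence = 8*pressure - 31.
Substituting into the gloss equation gives gloss = 8*pressure - 38.
Solve 8*pressure - 38 = 2: pressure = (2 + 38) / 8 = 5.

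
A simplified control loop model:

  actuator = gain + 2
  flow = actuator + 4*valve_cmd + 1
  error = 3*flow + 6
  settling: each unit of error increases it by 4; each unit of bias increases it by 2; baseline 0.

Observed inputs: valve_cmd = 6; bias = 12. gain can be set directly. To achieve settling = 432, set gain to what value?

gain = 5

Substituting into the flow equation gives flow = gain + 27.
error becomes 3*gain + 87.
Substituting into the settling equation gives settling = 12*gain + 372.
Solve 12*gain + 372 = 432: gain = (432 - 372) / 12 = 5.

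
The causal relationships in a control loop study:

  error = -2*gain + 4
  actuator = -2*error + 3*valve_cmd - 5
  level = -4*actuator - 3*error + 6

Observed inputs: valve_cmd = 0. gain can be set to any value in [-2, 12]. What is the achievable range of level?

-74 to 66

Substituting into the actuator equation gives actuator = 4*gain - 13.
Substituting into the level equation gives level = -10*gain + 46.
Linear in gain, so extremes are at the endpoints: gain = -2 gives level = 66; gain = 12 gives level = -74.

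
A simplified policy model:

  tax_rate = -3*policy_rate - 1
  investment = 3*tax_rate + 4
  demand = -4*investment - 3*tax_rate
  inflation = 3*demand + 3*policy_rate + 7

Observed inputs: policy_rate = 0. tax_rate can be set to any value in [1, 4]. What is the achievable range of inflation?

Intervening on tax_rate fixes its value directly, overriding its dependence on policy_rate.
Substituting into the demand equation gives demand = -15*tax_rate - 16.
Substituting into the inflation equation gives inflation = -45*tax_rate - 41.
Linear in tax_rate, so extremes are at the endpoints: tax_rate = 1 gives inflation = -86; tax_rate = 4 gives inflation = -221.

-221 to -86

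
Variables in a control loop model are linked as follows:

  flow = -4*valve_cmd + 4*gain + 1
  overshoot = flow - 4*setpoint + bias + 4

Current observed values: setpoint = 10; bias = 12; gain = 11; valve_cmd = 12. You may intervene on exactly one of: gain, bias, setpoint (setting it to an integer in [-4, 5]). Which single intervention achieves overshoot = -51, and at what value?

Intervening on gain: with other inputs at their observed values, overshoot = 4*gain - 71. Solving for -51 gives gain = 5, within [-4, 5].
Intervening on bias: overshoot = bias - 39. Reaching -51 requires bias = -12, outside [-4, 5].
Intervening on setpoint: overshoot = -4*setpoint + 13. Reaching -51 requires setpoint = 16, outside [-4, 5].

set gain = 5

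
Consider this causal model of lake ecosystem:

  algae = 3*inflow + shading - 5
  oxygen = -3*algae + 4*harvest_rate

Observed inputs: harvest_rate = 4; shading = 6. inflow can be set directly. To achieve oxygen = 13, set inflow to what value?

inflow = 0

Substituting into the algae equation gives algae = 3*inflow + 1.
oxygen becomes -9*inflow + 13.
Solve -9*inflow + 13 = 13: inflow = (13 - 13) / -9 = 0.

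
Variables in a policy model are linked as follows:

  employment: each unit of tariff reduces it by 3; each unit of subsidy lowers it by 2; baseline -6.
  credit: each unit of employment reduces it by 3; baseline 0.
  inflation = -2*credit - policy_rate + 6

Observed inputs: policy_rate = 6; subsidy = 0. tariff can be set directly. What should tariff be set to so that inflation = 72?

tariff = -6

Substituting into the employment equation gives employment = -3*tariff - 6.
Substituting into the credit equation gives credit = 9*tariff + 18.
So inflation = -18*tariff - 36.
Solve -18*tariff - 36 = 72: tariff = (72 + 36) / -18 = -6.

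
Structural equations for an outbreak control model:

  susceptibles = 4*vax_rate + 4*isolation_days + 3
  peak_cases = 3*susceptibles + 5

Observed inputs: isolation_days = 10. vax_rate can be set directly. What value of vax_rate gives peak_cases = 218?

Substituting into the susceptibles equation gives susceptibles = 4*vax_rate + 43.
peak_cases becomes 12*vax_rate + 134.
Solve 12*vax_rate + 134 = 218: vax_rate = (218 - 134) / 12 = 7.

vax_rate = 7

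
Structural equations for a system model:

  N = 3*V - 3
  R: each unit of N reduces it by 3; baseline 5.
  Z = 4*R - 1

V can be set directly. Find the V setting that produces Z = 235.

Substituting into the R equation gives R = -9*V + 14.
Substituting into the Z equation gives Z = -36*V + 55.
Solve -36*V + 55 = 235: V = (235 - 55) / -36 = -5.

V = -5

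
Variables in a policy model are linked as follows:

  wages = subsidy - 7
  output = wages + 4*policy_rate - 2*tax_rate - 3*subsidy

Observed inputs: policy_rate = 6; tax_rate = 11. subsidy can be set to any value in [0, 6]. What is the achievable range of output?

-17 to -5

Substituting into the output equation gives output = -2*subsidy - 5.
Linear in subsidy, so extremes are at the endpoints: subsidy = 0 gives output = -5; subsidy = 6 gives output = -17.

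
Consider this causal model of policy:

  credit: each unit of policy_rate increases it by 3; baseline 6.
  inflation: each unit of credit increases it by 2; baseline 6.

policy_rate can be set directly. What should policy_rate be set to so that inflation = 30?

policy_rate = 2

Substituting into the inflation equation gives inflation = 6*policy_rate + 18.
Solve 6*policy_rate + 18 = 30: policy_rate = (30 - 18) / 6 = 2.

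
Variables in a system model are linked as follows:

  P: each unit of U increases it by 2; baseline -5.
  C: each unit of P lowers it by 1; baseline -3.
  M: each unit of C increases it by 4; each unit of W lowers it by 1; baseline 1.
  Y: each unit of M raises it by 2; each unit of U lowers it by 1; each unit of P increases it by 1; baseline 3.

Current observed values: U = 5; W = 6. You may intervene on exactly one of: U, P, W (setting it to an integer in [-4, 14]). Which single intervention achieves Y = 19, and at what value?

Intervening on U: with other inputs at their observed values, Y = -15*U + 4. Solving for 19 gives U = -1, within [-4, 14].
Intervening on P: Y = -7*P - 36. Reaching 19 requires P = -55/7, not an integer.
Intervening on W: Y = -2*W - 59. Reaching 19 requires W = -39, outside [-4, 14].

set U = -1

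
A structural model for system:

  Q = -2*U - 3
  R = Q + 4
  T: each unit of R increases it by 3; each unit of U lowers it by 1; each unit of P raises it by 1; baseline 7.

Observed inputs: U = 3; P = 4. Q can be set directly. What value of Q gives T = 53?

Q = 11

Intervening on Q fixes its value directly, overriding its dependence on U.
Substituting into the T equation gives T = 3*Q + 20.
Solve 3*Q + 20 = 53: Q = (53 - 20) / 3 = 11.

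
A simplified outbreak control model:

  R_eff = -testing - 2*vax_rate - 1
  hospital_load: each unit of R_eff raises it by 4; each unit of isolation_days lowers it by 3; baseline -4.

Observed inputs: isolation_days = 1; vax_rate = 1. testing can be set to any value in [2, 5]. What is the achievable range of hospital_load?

Substituting into the R_eff equation gives R_eff = -testing - 3.
Substituting into the hospital_load equation gives hospital_load = -4*testing - 19.
Linear in testing, so extremes are at the endpoints: testing = 2 gives hospital_load = -27; testing = 5 gives hospital_load = -39.

-39 to -27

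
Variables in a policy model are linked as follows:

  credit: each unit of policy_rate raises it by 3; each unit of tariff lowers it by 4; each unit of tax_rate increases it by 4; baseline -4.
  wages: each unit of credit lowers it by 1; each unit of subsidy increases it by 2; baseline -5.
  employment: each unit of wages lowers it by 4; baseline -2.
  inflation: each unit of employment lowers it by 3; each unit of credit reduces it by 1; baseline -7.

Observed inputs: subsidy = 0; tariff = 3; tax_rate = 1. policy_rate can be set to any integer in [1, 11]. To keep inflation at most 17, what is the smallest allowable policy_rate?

policy_rate = 2

Substituting into the credit equation gives credit = 3*policy_rate - 12.
Substituting into the wages equation gives wages = -3*policy_rate + 7.
Substituting into the employment equation gives employment = 12*policy_rate - 30.
Substituting into the inflation equation gives inflation = -39*policy_rate + 95.
Require -39*policy_rate + 95 ≤ 17, so policy_rate ≥ 2.
The smallest integer in [1, 11] satisfying this is 2.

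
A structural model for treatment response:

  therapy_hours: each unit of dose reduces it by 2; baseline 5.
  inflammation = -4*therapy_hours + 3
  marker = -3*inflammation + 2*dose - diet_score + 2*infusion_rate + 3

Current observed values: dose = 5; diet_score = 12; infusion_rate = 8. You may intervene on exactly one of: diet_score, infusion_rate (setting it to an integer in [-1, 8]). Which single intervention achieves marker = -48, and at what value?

Intervening on diet_score: with other inputs at their observed values, marker = -diet_score - 40. Solving for -48 gives diet_score = 8, within [-1, 8].
Intervening on infusion_rate: marker = 2*infusion_rate - 68. Reaching -48 requires infusion_rate = 10, outside [-1, 8].

set diet_score = 8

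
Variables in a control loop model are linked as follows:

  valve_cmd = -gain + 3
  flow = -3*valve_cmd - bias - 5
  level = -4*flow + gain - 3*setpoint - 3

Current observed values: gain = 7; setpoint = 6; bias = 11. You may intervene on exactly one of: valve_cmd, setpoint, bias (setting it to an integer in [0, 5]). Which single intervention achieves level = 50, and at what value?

Intervening on valve_cmd: with other inputs at their observed values, level = 12*valve_cmd + 50. Solving for 50 gives valve_cmd = 0, within [0, 5].
Intervening on setpoint: level = -3*setpoint + 20. Reaching 50 requires setpoint = -10, outside [0, 5].
Intervening on bias: level = 4*bias - 42. Reaching 50 requires bias = 23, outside [0, 5].

set valve_cmd = 0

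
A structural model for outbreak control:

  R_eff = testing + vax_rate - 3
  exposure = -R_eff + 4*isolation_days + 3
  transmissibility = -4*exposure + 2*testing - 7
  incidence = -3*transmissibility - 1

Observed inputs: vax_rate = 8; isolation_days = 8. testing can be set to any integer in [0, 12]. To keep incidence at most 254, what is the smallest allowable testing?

testing = 7

Substituting into the R_eff equation gives R_eff = testing + 5.
Substituting into the exposure equation gives exposure = -testing + 30.
This gives transmissibility = 6*testing - 127.
Substituting into the incidence equation gives incidence = -18*testing + 380.
Require -18*testing + 380 ≤ 254, so testing ≥ 7.
The smallest integer in [0, 12] satisfying this is 7.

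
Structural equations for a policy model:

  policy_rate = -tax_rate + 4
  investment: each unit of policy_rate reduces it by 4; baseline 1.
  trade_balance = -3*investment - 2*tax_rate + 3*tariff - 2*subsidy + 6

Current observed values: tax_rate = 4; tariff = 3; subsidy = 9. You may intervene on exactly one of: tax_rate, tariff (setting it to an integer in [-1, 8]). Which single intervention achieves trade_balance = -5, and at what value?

set tariff = 6

Intervening on tax_rate: trade_balance = -14*tax_rate + 42. Reaching -5 requires tax_rate = 47/14, not an integer.
Intervening on tariff: with other inputs at their observed values, trade_balance = 3*tariff - 23. Solving for -5 gives tariff = 6, within [-1, 8].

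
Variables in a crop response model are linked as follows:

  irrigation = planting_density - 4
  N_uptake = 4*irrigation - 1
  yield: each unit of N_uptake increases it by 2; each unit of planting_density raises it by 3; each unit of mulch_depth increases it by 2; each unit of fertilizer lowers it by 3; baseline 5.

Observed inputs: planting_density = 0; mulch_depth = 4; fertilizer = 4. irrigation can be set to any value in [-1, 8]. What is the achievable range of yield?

-9 to 63

Intervening on irrigation fixes its value directly, overriding its dependence on planting_density.
Substituting into the yield equation gives yield = 8*irrigation - 1.
Linear in irrigation, so extremes are at the endpoints: irrigation = -1 gives yield = -9; irrigation = 8 gives yield = 63.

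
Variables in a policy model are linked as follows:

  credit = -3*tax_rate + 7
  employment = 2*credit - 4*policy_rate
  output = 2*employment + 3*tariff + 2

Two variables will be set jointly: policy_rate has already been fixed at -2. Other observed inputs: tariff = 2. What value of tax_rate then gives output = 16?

tax_rate = 3

With policy_rate held at -2:
Substituting into the employment equation gives employment = -6*tax_rate + 22.
So output = -12*tax_rate + 52.
Solve -12*tax_rate + 52 = 16: tax_rate = (16 - 52) / -12 = 3.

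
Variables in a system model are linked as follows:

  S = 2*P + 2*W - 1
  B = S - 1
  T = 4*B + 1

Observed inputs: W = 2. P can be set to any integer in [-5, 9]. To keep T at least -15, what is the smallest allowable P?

P = -3

Substituting into the S equation gives S = 2*P + 3.
This gives B = 2*P + 2.
So T = 8*P + 9.
Require 8*P + 9 ≥ -15, so P ≥ -3.
The smallest integer in [-5, 9] satisfying this is -3.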